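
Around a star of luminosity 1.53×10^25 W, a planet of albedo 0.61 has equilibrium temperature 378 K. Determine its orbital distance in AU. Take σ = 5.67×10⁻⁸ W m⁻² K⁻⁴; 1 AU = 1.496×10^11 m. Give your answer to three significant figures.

0.0677 AU

Required flux: S = 4σT⁴/(1−α) = 11870 W m⁻².
From L = 4πd²S, d = √(1.53×10^25/(4π·11870)) = 1.013×10^10 m = 0.06769 AU.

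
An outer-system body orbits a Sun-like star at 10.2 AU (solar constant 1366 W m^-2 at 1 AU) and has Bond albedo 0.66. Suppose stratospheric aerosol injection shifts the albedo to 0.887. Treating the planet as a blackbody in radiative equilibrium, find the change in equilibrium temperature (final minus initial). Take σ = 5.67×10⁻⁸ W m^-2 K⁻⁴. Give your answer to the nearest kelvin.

Flux at the orbit: S = 1366/(10.2)² = 13.13 W m^-2.
With α = 0.66, T₁ = 66.61 K.
With α = 0.887, T₂ = 50.57 K.
ΔT = T₂ − T₁ = -16.03 K.

-16 K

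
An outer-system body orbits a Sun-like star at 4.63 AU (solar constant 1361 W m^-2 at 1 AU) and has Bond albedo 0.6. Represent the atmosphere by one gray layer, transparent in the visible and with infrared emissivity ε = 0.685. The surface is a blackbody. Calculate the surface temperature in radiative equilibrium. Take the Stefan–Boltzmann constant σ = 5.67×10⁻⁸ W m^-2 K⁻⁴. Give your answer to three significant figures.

By the inverse-square law, S = 1361/4.63² = 63.49 W m^-2.
At the top of the atmosphere, σT_e⁴ = S(1−α)/4 = 6.349 W m^-2, giving T_e = 102.9 K.
The surface balance (absorbed SW + ε·downward IR = σT_s⁴) with T_a⁴ = T_s⁴/2 reduces to T_s = T_e·[2/(2−ε)]^¼ = 114.2 K.

114 K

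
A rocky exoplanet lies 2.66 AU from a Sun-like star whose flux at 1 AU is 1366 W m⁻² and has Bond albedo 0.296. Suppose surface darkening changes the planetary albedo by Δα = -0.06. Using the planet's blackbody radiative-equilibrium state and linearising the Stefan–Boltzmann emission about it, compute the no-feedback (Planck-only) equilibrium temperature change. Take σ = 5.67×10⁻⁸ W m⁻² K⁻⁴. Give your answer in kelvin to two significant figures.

Flux at the orbit: S = 1366/(2.66)² = 193.1 W m⁻².
The baseline emission temperature is T_e = 156.5 K.
The change in absorbed flux is Δ[S(1−α)/4] = −SΔα/4 = 2.896 W m⁻².
Linearising σT⁴ gives d(σT⁴)/dT = 4σT_e³ = 0.8687 W m⁻² per K.
Hence the no-feedback warming is ΔF/(4σT_e³) = 3.33 K.

3.3 K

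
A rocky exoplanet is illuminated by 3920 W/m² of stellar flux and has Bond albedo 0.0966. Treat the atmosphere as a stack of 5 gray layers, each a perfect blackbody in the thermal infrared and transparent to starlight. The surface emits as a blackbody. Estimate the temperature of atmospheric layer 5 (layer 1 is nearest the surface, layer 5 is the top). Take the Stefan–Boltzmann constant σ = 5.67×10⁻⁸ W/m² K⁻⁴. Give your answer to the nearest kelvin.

OLR = S(1−α)/4 = 885.3 W/m²; the top layer radiates at T_e = 353.5 K.
Each opaque layer satisfies 2T_j⁴ = T_{j−1}⁴ + T_{j+1}⁴, giving T_k⁴ = (N+1−k)T_e⁴.
T_5 = (1)^(1/4)·353.5 = 353.5 K.

353 K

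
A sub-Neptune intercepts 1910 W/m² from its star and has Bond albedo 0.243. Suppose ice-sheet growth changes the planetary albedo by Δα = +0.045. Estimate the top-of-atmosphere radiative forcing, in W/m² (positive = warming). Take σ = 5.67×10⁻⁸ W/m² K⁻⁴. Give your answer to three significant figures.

The change in absorbed flux is Δ[S(1−α)/4] = −SΔα/4 = -21.49 W/m².

-21.5 W/m²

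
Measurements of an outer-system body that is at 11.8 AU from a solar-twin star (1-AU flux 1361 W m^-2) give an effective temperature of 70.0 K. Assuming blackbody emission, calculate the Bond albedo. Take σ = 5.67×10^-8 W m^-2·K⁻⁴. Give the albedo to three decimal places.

0.443

Flux at the orbit: S = 1361/(11.8)² = 9.774 W m^-2.
Energy balance: S(1−α)/4 = σT⁴, so 1−α = 4σT⁴/S.
4σT⁴ = 4·5.67×10⁻⁸·(70.0)⁴ = 5.445 W m^-2.
Hence α = 1 − 5.445/9.774 = 0.4429.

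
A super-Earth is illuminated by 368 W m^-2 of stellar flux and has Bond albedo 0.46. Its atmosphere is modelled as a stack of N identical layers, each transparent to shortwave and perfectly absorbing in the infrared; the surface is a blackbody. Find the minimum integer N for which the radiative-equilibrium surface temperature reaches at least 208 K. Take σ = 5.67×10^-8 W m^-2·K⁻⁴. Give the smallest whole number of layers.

OLR = S(1−α)/4 = 49.68 W m^-2; the top layer radiates at T_e = 172.0 K.
T_s = (N+1)^(1/4)·T_e ≥ 208 K requires N+1 ≥ (T_s/T_e)⁴ = (208/172.0)⁴ = 2.136.
Rounding up, N = 2.

2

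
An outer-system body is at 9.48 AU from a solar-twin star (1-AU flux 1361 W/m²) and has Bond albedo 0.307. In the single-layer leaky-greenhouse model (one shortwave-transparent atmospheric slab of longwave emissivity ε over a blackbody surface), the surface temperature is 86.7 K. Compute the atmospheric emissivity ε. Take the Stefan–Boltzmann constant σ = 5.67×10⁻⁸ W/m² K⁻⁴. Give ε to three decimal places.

Irradiance scales as 1/d², so S = 1361 W/m² × (1/9.48)² = 15.14 W/m².
First, T_e = [15.14·(1−0.307)/(4σ)]^(1/4) = 82.48 K.
Inverting T_s⁴ = 2T_e⁴/(2−ε): (T_e/T_s)⁴ = 0.8189, so ε = 2(1 − 0.8189) = 0.3621.

0.362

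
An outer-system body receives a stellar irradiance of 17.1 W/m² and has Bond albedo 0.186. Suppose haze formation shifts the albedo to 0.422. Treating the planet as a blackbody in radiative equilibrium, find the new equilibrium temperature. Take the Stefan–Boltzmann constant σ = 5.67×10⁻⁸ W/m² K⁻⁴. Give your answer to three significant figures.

T₂ = [S(1−α₂)/(4σ)]^(1/4) = [17.10·0.578/(4σ)]^(1/4) = 81.25 K.

81.2 K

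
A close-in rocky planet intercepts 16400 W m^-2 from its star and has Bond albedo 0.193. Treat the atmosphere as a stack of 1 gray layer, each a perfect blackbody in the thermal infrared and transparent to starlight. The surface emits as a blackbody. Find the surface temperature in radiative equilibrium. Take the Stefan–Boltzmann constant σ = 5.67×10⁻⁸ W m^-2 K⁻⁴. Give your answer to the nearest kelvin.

584 kelvin

Top-of-atmosphere balance: σT_e⁴ = S(1−α)/4 = 3309 W m^-2 → T_e = 491.5 K.
With N = 1 opaque layers, T_s = (N+1)^(1/4)·T_e = 2^(1/4)·491.5 = 584.5 K.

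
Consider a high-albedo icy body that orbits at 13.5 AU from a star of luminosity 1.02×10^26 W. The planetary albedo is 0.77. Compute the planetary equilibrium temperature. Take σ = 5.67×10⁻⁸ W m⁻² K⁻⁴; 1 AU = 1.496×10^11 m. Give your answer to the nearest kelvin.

38 K

Orbital distance: d = 13.5 AU = 2.020×10^12 m.
Flux at the orbit: S = L/(4πd²) = 1.02×10^26/(4π·(2.02×10^12)²) = 1.990 W m⁻².
Absorbed flux (global mean): S(1−α)/4 = 1.990·0.23/4 = 0.1144 W m⁻².
Balancing against σT⁴: T = (0.1144/5.67×10⁻⁸)^(1/4) = 37.69 K.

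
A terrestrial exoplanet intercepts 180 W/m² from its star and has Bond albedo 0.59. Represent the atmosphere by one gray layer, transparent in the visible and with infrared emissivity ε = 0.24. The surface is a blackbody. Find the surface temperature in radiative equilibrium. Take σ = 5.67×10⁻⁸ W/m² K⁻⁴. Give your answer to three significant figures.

Effective emission temperature (TOA balance): σT_e⁴ = S(1−α)/4 = 18.45 W/m² → T_e = 134.3 K.
Surface balance with a leaky layer gives σT_s⁴ = σT_e⁴·2/(2−ε), so T_s = T_e·[2/(2−0.24)]^(1/4) = 138.7 K.

139 kelvin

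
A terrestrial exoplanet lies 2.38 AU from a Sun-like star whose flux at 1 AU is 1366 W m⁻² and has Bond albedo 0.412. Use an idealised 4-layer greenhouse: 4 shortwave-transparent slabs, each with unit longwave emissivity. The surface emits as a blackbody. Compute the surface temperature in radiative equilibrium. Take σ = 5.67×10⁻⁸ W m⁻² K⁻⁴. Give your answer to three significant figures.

236 kelvin

Irradiance scales as 1/d², so S = 1366 W m⁻² × (1/2.38)² = 241.2 W m⁻².
OLR = S(1−α)/4 = 35.45 W m⁻²; the top layer radiates at T_e = 158.1 K.
Layer-by-layer balance gives σT_s⁴ = (N+1)σT_e⁴, so T_s = 5^¼·158.1 = 236.5 K.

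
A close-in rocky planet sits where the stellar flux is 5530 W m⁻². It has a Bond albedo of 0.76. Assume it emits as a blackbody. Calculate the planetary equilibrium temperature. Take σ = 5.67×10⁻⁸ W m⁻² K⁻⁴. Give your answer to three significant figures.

277 K

The planet absorbs (1−α)S over its disc πR² and re-emits over 4πR², so the mean absorbed flux is (1−0.76)·5530/4 = 331.8 W m⁻².
Balancing against σT⁴: T = (331.8/5.67×10⁻⁸)^(1/4) = 276.6 K.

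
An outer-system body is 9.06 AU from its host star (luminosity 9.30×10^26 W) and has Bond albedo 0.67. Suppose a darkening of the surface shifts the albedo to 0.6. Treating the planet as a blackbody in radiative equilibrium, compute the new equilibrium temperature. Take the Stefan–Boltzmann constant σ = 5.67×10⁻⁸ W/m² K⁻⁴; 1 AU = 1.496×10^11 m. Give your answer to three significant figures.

91.8 K

Orbital distance: d = 9.06 AU = 1.355×10^12 m.
Spreading L over a sphere of radius d: S = 9.30×10^26/(4π·1.36×10^12²) = 40.29 W/m².
New equilibrium: T₂ = [(1−0.6)·40.29/(4σ)]^(1/4) = 91.81 K.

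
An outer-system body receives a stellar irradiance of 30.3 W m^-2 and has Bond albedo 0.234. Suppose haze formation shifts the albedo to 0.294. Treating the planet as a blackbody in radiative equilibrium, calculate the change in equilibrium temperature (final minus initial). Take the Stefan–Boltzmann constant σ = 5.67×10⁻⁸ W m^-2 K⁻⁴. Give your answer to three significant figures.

Initial: T₁ = [S(1−0.234)/(4σ)]^(1/4) = 100.6 K.
After:  T₂ = [30.30·0.706/(4σ)]^(1/4) = 98.55 K.
Change: 98.55 − 100.6 = -2.030 K.

-2.03 K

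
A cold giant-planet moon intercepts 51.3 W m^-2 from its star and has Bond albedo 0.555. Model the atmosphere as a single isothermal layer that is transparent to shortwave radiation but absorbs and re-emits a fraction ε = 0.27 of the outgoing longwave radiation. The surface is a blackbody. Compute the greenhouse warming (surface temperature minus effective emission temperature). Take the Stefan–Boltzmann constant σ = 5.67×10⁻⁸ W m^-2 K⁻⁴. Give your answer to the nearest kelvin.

4 K

The planet radiates to space at T_e = [S(1−α)/(4σ)]^(1/4) = 100.2 K.
Surface balance with a leaky layer gives σT_s⁴ = σT_e⁴·2/(2−ε), so T_s = T_e·[2/(2−0.27)]^(1/4) = 103.9 K.
T_s − T_e = 103.9 − 100.2 = 3.698 K.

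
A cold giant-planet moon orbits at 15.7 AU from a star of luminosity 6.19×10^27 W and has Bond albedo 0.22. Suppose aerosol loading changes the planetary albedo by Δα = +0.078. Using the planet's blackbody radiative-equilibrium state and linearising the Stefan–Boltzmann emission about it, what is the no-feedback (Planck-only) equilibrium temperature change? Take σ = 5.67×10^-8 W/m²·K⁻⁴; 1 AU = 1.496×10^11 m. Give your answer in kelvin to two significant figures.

Orbital distance: d = 15.7 AU = 2.349×10^12 m.
S = L/(4πd²) = 89.29 W/m².
Reference equilibrium: T_e = [S(1−α)/(4σ)]^(1/4) = 132.4 K.
ΔF = −(S/4)Δα = −(89.29/4)×(+0.078) = -1.741 W/m².
Linearising σT⁴ gives d(σT⁴)/dT = 4σT_e³ = 0.5261 W/m² per K.
So ΔT₀ = -1.741/0.5261 = -3.31 K.

-3.3 K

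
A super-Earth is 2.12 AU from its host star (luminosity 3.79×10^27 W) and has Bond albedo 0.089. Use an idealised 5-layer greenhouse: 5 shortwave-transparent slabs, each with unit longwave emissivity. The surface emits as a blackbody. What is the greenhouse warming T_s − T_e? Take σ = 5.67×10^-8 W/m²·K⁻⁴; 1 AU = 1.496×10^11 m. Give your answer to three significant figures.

Orbital distance: d = 2.12 AU = 3.172×10^11 m.
Spreading L over a sphere of radius d: S = 3.79×10^27/(4π·3.17×10^11²) = 2998 W/m².
OLR = S(1−α)/4 = 682.9 W/m²; the top layer radiates at T_e = 331.3 K.
Surface: T_s = (6)^¼·T_e = 518.5 K.
So the greenhouse effect raises the surface by 518.5 − 331.3 = 187.2 K.

187 kelvin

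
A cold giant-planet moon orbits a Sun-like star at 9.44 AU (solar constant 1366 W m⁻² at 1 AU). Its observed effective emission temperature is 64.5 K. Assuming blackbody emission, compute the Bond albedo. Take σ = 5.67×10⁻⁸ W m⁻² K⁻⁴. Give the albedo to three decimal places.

Flux at the orbit: S = 1366/(9.44)² = 15.33 W m⁻².
From σT⁴ = S(1−α)/4 we invert for α: 1−α = 4σT⁴/S.
4σT⁴ = 4·5.67×10⁻⁸·(64.5)⁴ = 3.925 W m⁻².
1−α = 3.925/15.33 = 0.2561, so α = 0.7439.

0.744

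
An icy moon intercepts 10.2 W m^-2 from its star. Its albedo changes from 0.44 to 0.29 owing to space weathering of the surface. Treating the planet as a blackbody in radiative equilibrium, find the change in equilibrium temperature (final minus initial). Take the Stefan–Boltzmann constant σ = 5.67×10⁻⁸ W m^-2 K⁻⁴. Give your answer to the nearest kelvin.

4 kelvin

Initial: T₁ = [S(1−0.44)/(4σ)]^(1/4) = 70.84 K.
With α = 0.29, T₂ = 75.17 K.
Change: 75.17 − 70.84 = 4.330 K.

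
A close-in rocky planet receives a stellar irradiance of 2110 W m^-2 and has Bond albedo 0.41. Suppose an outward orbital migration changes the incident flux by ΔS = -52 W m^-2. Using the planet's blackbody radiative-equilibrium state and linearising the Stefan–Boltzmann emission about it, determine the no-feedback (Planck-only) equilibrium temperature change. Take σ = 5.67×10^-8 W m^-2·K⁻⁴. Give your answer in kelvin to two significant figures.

The baseline emission temperature is T_e = 272.2 K.
Only a fraction (1−α) is absorbed and it's spread over 4πR², so ΔF = (1−α)ΔS/4 = -7.670 W m^-2.
Linearising σT⁴ gives d(σT⁴)/dT = 4σT_e³ = 4.574 W m^-2 per K.
ΔT₀ = ΔF/λ_P = -7.670/4.574 = -1.68 K.

-1.7 kelvin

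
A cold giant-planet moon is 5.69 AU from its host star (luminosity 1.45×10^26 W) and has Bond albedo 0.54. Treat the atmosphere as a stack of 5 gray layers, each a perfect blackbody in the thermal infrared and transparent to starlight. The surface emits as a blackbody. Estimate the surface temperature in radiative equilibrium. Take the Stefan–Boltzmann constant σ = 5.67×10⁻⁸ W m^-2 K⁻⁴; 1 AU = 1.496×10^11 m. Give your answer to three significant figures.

d = 5.69 × 1.496×10^11 m = 8.512×10^11 m.
S = L/(4πd²) = 15.92 W m^-2.
OLR = S(1−α)/4 = 1.831 W m^-2; the top layer radiates at T_e = 75.39 K.
For an N-layer opaque stack, T_s⁴ = (N+1)T_e⁴, hence T_s = (6)^(1/4)×75.39 K = 118.0 K.

118 kelvin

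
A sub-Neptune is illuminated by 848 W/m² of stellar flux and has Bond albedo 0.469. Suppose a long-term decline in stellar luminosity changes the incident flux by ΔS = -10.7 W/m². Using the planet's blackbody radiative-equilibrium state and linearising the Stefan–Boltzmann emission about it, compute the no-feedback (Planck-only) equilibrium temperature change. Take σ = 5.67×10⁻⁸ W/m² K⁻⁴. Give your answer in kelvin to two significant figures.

The baseline emission temperature is T_e = 211.1 K.
TOA radiative forcing: ΔF = (1−α)ΔS/4 = 0.531·(-10.7)/4 = -1.420 W/m².
Linearising σT⁴ gives d(σT⁴)/dT = 4σT_e³ = 2.133 W/m² per K.
So ΔT₀ = -1.420/2.133 = -0.666 K.

-0.67 K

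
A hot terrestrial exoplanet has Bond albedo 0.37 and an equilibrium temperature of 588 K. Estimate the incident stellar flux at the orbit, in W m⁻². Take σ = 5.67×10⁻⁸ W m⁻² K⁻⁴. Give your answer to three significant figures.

43000 W m⁻²

From S(1−α)/4 = σT⁴: S = 4σT⁴/(1−α).
σT⁴ = 5.67×10⁻⁸·(588)⁴ = 6778 W m⁻².
S = 4·6778/0.63 = 43030 W m⁻².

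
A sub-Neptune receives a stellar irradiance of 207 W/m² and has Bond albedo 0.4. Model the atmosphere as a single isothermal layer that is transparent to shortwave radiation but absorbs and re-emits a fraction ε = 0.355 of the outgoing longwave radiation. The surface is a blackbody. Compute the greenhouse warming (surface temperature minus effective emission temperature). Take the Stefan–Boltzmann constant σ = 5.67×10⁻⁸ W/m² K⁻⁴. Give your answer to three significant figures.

The planet radiates to space at T_e = [S(1−α)/(4σ)]^(1/4) = 153.0 K.
Surface balance with a leaky layer gives σT_s⁴ = σT_e⁴·2/(2−ε), so T_s = T_e·[2/(2−0.355)]^(1/4) = 160.6 K.
The atmosphere warms the surface by 7.659 K.

7.66 kelvin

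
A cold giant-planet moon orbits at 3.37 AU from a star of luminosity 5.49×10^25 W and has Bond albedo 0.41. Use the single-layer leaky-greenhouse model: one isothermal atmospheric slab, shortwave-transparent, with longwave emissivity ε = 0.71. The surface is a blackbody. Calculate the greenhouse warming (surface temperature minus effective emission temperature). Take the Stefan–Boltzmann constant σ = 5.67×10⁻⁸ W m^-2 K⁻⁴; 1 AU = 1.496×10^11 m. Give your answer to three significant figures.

9.47 K

Orbital distance: d = 3.37 AU = 5.042×10^11 m.
Flux at the orbit: S = L/(4πd²) = 5.49×10^25/(4π·(5.04×10^11)²) = 17.19 W m^-2.
Effective emission temperature (TOA balance): σT_e⁴ = S(1−α)/4 = 2.535 W m^-2 → T_e = 81.77 K.
Surface balance with a leaky layer gives σT_s⁴ = σT_e⁴·2/(2−ε), so T_s = T_e·[2/(2−0.71)]^(1/4) = 91.25 K.
The atmosphere warms the surface by 9.474 K.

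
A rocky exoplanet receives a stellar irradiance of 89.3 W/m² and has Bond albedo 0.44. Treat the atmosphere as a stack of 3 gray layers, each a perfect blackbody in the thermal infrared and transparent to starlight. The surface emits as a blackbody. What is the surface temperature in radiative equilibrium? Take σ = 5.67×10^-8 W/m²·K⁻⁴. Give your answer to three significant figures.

OLR = S(1−α)/4 = 12.50 W/m²; the top layer radiates at T_e = 121.9 K.
Layer-by-layer balance gives σT_s⁴ = (N+1)σT_e⁴, so T_s = 4^¼·121.9 = 172.3 K.

172 K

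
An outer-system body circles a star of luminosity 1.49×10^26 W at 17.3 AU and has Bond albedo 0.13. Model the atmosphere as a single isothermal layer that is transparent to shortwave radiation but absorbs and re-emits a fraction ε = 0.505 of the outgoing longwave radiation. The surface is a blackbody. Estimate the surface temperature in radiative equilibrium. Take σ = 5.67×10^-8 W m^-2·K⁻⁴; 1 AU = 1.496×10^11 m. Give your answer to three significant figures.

54.9 K

d = 17.3 × 1.496×10^11 m = 2.588×10^12 m.
S = L/(4πd²) = 1.770 W m^-2.
Effective emission temperature (TOA balance): σT_e⁴ = S(1−α)/4 = 0.3850 W m^-2 → T_e = 51.05 K.
The surface balance (absorbed SW + ε·downward IR = σT_s⁴) with T_a⁴ = T_s⁴/2 reduces to T_s = T_e·[2/(2−ε)]^¼ = 54.90 K.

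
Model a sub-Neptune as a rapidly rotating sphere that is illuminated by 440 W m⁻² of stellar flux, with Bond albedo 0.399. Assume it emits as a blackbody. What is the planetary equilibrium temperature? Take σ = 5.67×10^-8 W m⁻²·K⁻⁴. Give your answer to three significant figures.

185 kelvin

The planet absorbs (1−α)S over its disc πR² and re-emits over 4πR², so the mean absorbed flux is (1−0.399)·440.0/4 = 66.11 W m⁻².
Set σT⁴ = 66.11 → T = (66.11/σ)^(1/4) = 184.8 K.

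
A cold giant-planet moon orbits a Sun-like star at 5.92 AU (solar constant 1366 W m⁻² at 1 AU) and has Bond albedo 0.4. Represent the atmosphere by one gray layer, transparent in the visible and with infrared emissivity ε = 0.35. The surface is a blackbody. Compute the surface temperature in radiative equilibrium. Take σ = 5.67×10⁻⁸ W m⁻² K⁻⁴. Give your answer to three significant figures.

106 K

By the inverse-square law, S = 1366/5.92² = 38.98 W m⁻².
The planet radiates to space at T_e = [S(1−α)/(4σ)]^(1/4) = 100.8 K.
For a single slab of emissivity ε, T_s⁴ = 2T_e⁴/(2−ε); thus T_s = 100.8·(1.212)^(1/4) = 105.7 K.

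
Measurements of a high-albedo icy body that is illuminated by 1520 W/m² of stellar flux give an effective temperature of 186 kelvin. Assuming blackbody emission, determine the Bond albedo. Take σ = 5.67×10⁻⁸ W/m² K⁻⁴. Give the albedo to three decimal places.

From σT⁴ = S(1−α)/4 we invert for α: 1−α = 4σT⁴/S.
σT⁴ = 67.86 W/m², so 4σT⁴ = 271.5 W/m².
1−α = 271.5/1520 = 0.1786, so α = 0.8214.

0.821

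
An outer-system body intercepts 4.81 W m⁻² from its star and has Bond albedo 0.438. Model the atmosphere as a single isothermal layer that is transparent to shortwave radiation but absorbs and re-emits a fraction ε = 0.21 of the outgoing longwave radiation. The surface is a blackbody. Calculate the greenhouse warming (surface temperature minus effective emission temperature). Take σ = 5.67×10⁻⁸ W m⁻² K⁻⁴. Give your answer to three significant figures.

Effective emission temperature (TOA balance): σT_e⁴ = S(1−α)/4 = 0.6758 W m⁻² → T_e = 58.76 K.
The surface balance (absorbed SW + ε·downward IR = σT_s⁴) with T_a⁴ = T_s⁴/2 reduces to T_s = T_e·[2/(2−ε)]^¼ = 60.41 K.
Greenhouse warming: T_s − T_e = 1.652 K.

1.65 K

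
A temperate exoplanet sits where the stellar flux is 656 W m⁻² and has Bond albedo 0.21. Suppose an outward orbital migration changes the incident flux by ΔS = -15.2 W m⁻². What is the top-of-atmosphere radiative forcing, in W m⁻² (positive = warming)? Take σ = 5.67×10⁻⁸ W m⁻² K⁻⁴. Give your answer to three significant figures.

-3.00 W m⁻²

TOA radiative forcing: ΔF = (1−α)ΔS/4 = 0.79·(-15.2)/4 = -3.002 W m⁻².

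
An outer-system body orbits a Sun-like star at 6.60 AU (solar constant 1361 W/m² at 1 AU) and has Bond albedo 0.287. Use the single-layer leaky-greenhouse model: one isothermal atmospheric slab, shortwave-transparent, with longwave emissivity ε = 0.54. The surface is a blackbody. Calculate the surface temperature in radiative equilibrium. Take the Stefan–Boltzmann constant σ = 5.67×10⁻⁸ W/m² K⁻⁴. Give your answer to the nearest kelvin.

Flux at the orbit: S = 1361/(6.60)² = 31.24 W/m².
The planet radiates to space at T_e = [S(1−α)/(4σ)]^(1/4) = 99.55 K.
For a single slab of emissivity ε, T_s⁴ = 2T_e⁴/(2−ε); thus T_s = 99.55·(1.37)^(1/4) = 107.7 K.

108 K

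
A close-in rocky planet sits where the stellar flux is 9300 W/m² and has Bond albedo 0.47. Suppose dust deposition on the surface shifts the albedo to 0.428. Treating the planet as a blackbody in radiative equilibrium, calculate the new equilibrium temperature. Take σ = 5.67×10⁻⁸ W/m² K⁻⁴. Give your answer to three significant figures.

391 kelvin

With the new albedo, S(1−α₂)/4 = 1330 W/m², so T₂ = 391.3 K.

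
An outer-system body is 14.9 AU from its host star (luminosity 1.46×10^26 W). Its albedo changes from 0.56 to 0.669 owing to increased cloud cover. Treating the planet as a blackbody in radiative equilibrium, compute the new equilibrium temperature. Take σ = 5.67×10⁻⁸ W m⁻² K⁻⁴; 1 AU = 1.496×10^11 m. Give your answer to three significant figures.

d = 14.9 × 1.496×10^11 m = 2.229×10^12 m.
Spreading L over a sphere of radius d: S = 1.46×10^26/(4π·2.23×10^12²) = 2.338 W m⁻².
T₂ = [S(1−α₂)/(4σ)]^(1/4) = [2.338·0.331/(4σ)]^(1/4) = 42.98 K.

43.0 K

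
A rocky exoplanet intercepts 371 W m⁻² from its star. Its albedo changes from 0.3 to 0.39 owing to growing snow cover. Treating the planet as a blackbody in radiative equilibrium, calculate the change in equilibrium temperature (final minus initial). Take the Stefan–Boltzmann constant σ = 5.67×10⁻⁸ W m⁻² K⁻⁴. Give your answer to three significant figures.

-6.22 K

Initial: T₁ = [S(1−0.3)/(4σ)]^(1/4) = 184.0 K.
Final:   T₂ = [S(1−0.39)/(4σ)]^(1/4) = 177.7 K.
Change: 177.7 − 184.0 = -6.221 K.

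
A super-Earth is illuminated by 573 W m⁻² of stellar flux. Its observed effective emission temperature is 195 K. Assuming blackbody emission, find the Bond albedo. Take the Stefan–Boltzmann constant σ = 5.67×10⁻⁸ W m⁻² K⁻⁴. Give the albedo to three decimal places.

0.428

Rearranging the radiative balance, α = 1 − 4σT⁴/S.
4σT⁴ = 4·5.67×10⁻⁸·(195)⁴ = 327.9 W m⁻².
1−α = 327.9/573.0 = 0.5723, so α = 0.4277.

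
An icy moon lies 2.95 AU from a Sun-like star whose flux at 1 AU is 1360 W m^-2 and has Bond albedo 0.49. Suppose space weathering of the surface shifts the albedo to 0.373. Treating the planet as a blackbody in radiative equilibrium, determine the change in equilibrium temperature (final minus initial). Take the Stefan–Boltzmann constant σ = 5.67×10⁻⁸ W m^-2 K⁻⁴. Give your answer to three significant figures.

7.26 kelvin

Flux at the orbit: S = 1360/(2.95)² = 156.3 W m^-2.
Initial: T₁ = [S(1−0.49)/(4σ)]^(1/4) = 136.9 K.
After:  T₂ = [156.3·0.627/(4σ)]^(1/4) = 144.2 K.
Change: 144.2 − 136.9 = 7.255 K.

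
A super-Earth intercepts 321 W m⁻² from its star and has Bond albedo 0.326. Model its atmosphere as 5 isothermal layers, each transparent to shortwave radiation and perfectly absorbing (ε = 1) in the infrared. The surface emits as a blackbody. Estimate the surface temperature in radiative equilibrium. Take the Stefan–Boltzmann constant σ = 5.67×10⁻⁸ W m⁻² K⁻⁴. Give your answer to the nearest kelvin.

OLR = S(1−α)/4 = 54.09 W m⁻²; the top layer radiates at T_e = 175.7 K.
With N = 5 opaque layers, T_s = (N+1)^(1/4)·T_e = 6^(1/4)·175.7 = 275.1 K.

275 K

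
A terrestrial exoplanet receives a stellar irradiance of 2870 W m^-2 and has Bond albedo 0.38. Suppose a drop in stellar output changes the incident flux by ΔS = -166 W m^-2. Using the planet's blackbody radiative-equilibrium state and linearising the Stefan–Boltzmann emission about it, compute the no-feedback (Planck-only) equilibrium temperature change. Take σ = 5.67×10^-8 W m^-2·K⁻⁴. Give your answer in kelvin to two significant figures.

-4.3 kelvin

Reference equilibrium: T_e = [S(1−α)/(4σ)]^(1/4) = 297.6 K.
TOA radiative forcing: ΔF = (1−α)ΔS/4 = 0.62·(-166)/4 = -25.73 W m^-2.
The Planck feedback parameter is 4σT_e³ = 5.979 W m^-2/K.
ΔT₀ = ΔF/λ_P = -25.73/5.979 = -4.30 K.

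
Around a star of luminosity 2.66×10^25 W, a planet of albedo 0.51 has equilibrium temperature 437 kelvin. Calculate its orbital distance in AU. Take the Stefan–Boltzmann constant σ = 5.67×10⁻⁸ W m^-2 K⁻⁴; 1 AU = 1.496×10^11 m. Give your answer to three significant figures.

0.0749 AU

Energy balance gives S = 4σT⁴/(1−α) = 16880 W m^-2.
From L = 4πd²S, d = √(2.66×10^25/(4π·16880)) = 1.120×10^10 m = 0.07485 AU.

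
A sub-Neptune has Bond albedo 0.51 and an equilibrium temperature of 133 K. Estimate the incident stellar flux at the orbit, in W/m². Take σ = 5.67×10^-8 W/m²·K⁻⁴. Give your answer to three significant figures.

145 W/m²

From S(1−α)/4 = σT⁴: S = 4σT⁴/(1−α).
The emitted flux is σT⁴ = 17.74 W/m².
So S = 4×17.74/(1−0.51) = 144.8 W/m².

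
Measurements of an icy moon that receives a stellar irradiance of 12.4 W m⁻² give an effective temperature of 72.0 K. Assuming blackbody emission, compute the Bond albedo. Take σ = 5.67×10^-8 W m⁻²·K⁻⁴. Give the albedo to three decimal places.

0.508

Energy balance: S(1−α)/4 = σT⁴, so 1−α = 4σT⁴/S.
4σT⁴ = 4·5.67×10⁻⁸·(72.0)⁴ = 6.095 W m⁻².
1−α = 6.095/12.40 = 0.4915, so α = 0.5085.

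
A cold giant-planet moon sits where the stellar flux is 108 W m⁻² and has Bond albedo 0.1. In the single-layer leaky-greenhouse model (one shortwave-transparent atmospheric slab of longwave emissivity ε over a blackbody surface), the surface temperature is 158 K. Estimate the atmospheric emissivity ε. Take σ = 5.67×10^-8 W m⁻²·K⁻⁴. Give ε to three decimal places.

First, T_e = [108.0·(1−0.1)/(4σ)]^(1/4) = 143.9 K.
T_s⁴ = T_e⁴·2/(2−ε) → ε = 2 − 2(T_e/T_s)⁴ = 2 − 2·(143.9/158)⁴ = 0.6246.

0.625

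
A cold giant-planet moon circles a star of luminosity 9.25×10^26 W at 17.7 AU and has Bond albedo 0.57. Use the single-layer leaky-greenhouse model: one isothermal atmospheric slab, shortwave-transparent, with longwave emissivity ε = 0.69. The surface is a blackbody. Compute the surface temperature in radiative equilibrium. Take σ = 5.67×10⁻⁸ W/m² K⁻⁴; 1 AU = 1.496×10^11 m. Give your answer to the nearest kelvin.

74 K

Orbital distance: d = 17.7 AU = 2.648×10^12 m.
S = L/(4πd²) = 10.50 W/m².
The planet radiates to space at T_e = [S(1−α)/(4σ)]^(1/4) = 66.79 K.
Surface balance with a leaky layer gives σT_s⁴ = σT_e⁴·2/(2−ε), so T_s = T_e·[2/(2−0.69)]^(1/4) = 74.25 K.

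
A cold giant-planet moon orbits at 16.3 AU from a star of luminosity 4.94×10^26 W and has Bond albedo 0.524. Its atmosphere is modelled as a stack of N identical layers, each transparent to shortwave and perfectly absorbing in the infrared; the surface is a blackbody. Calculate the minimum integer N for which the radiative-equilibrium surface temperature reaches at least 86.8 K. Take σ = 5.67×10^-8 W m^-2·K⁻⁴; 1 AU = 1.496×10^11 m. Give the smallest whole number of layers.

4

d = 16.3 × 1.496×10^11 m = 2.438×10^12 m.
Spreading L over a sphere of radius d: S = 4.94×10^26/(4π·2.44×10^12²) = 6.611 W m^-2.
Top-of-atmosphere balance: σT_e⁴ = S(1−α)/4 = 0.7867 W m^-2 → T_e = 61.03 K.
T_s = (N+1)^(1/4)·T_e ≥ 86.8 K requires N+1 ≥ (T_s/T_e)⁴ = (86.8/61.03)⁴ = 4.091.
Rounding up, N = 4.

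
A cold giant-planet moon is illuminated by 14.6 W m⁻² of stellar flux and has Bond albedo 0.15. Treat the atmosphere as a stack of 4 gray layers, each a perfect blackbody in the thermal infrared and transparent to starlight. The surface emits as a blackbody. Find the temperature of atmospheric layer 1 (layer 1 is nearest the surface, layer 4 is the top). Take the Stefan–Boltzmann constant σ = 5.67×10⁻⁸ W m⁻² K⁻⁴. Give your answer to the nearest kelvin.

122 kelvin

Top-of-atmosphere balance: σT_e⁴ = S(1−α)/4 = 3.103 W m⁻² → T_e = 86.01 K.
The net upward flux σT_e⁴ is constant between every pair of levels, so T_k⁴ = (N+1−k)T_e⁴.
T_1 = (4)^(1/4)·86.01 = 121.6 K.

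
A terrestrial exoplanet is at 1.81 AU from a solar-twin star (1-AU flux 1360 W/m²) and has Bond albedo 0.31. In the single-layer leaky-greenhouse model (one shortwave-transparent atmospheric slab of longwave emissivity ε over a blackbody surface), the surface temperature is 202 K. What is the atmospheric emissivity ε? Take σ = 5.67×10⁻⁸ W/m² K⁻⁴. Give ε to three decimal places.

0.483

By the inverse-square law, S = 1360/1.81² = 415.1 W/m².
First, T_e = [415.1·(1−0.31)/(4σ)]^(1/4) = 188.5 K.
T_s⁴ = T_e⁴·2/(2−ε) → ε = 2 − 2(T_e/T_s)⁴ = 2 − 2·(188.5/202)⁴ = 0.4829.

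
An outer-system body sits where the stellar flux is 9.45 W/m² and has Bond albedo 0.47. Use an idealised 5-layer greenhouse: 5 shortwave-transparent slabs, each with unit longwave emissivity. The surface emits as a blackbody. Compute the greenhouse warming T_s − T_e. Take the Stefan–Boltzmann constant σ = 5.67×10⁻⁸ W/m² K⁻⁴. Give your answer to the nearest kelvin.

39 kelvin

OLR = S(1−α)/4 = 1.252 W/m²; the top layer radiates at T_e = 68.55 K.
Surface: T_s = (6)^¼·T_e = 107.3 K.
Warming: T_s − T_e = 38.74 K.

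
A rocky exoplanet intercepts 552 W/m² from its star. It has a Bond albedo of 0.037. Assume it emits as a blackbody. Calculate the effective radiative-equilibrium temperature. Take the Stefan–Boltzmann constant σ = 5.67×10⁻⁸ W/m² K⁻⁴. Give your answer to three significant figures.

220 K

Absorbed flux (global mean): S(1−α)/4 = 552.0·0.963/4 = 132.9 W/m².
Set σT⁴ = 132.9 → T = (132.9/σ)^(1/4) = 220.0 K.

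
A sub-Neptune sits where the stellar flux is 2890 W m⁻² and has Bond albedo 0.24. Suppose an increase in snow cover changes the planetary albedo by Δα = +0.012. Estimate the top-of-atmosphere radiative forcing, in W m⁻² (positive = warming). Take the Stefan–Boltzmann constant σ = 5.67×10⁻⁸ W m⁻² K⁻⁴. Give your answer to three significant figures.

TOA radiative forcing: ΔF = −S·Δα/4 = −2890·(+0.012)/4 = -8.670 W m⁻².

-8.67 W m⁻²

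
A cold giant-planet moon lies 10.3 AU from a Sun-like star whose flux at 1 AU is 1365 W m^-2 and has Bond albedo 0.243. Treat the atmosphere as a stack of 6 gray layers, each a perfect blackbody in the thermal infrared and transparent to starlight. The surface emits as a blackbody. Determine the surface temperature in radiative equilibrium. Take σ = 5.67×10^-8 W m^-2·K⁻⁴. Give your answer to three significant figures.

By the inverse-square law, S = 1365/10.3² = 12.87 W m^-2.
OLR = S(1−α)/4 = 2.435 W m^-2; the top layer radiates at T_e = 80.95 K.
Layer-by-layer balance gives σT_s⁴ = (N+1)σT_e⁴, so T_s = 7^¼·80.95 = 131.7 K.

132 K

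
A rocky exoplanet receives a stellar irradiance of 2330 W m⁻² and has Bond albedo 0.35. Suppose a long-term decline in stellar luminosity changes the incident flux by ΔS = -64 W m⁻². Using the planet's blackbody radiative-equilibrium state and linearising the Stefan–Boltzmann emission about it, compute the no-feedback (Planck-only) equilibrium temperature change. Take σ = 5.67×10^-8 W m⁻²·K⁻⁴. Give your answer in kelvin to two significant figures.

-2.0 K

Unperturbed T_e = [2330·(1−0.35)/(4σ)]^¼ = 285.9 K.
Only a fraction (1−α) is absorbed and it's spread over 4πR², so ΔF = (1−α)ΔS/4 = -10.40 W m⁻².
The Planck feedback parameter is 4σT_e³ = 5.298 W m⁻²/K.
ΔT₀ = ΔF/λ_P = -10.40/5.298 = -1.96 K.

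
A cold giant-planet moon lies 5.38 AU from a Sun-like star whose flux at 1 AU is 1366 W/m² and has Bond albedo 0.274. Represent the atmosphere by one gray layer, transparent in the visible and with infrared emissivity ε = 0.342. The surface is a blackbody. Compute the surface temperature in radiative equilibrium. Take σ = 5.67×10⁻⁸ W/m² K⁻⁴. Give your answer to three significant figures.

Irradiance scales as 1/d², so S = 1366 W/m² × (1/5.38)² = 47.19 W/m².
The planet radiates to space at T_e = [S(1−α)/(4σ)]^(1/4) = 110.9 K.
The surface balance (absorbed SW + ε·downward IR = σT_s⁴) with T_a⁴ = T_s⁴/2 reduces to T_s = T_e·[2/(2−ε)]^¼ = 116.2 K.

116 K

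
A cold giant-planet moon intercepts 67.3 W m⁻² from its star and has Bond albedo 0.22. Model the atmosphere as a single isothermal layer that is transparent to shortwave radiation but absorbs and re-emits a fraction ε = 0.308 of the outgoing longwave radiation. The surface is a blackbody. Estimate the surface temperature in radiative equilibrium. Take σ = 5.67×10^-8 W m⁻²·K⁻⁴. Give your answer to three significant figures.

At the top of the atmosphere, σT_e⁴ = S(1−α)/4 = 13.12 W m⁻², giving T_e = 123.3 K.
The surface balance (absorbed SW + ε·downward IR = σT_s⁴) with T_a⁴ = T_s⁴/2 reduces to T_s = T_e·[2/(2−ε)]^¼ = 128.6 K.

129 K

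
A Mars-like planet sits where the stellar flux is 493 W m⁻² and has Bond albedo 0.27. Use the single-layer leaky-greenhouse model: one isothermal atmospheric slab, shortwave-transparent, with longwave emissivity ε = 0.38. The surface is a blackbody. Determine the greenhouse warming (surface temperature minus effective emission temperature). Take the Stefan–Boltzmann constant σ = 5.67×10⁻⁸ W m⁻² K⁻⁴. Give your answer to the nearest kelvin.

11 kelvin

Effective emission temperature (TOA balance): σT_e⁴ = S(1−α)/4 = 89.97 W m⁻² → T_e = 199.6 K.
Surface balance with a leaky layer gives σT_s⁴ = σT_e⁴·2/(2−ε), so T_s = T_e·[2/(2−0.38)]^(1/4) = 210.4 K.
Greenhouse warming: T_s − T_e = 10.80 K.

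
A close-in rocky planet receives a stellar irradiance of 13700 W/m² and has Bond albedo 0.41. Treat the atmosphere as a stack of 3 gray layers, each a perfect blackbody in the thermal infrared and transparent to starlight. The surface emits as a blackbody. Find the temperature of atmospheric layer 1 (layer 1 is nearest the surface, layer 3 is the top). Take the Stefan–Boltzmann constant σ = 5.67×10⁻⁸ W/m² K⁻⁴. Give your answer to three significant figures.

572 K

OLR = S(1−α)/4 = 2021 W/m²; the top layer radiates at T_e = 434.5 K.
Each opaque layer satisfies 2T_j⁴ = T_{j−1}⁴ + T_{j+1}⁴, giving T_k⁴ = (N+1−k)T_e⁴.
T_1 = (3)^(1/4)·434.5 = 571.8 K.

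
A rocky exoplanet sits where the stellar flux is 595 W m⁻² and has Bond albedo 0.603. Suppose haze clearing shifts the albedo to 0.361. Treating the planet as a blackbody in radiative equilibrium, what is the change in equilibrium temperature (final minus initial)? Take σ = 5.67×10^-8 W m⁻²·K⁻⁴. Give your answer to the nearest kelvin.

Before: T₁ = [595.0·0.397/(4σ)]^(1/4) = 179.6 K.
Final:   T₂ = [S(1−0.361)/(4σ)]^(1/4) = 202.3 K.
ΔT = T₂ − T₁ = 22.70 K.

23 K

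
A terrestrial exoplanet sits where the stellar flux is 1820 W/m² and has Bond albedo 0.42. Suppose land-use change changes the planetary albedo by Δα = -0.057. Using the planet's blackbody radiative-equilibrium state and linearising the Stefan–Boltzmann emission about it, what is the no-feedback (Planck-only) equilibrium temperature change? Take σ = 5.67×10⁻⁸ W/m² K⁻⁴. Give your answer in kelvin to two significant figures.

Reference equilibrium: T_e = [S(1−α)/(4σ)]^(1/4) = 261.2 K.
TOA radiative forcing: ΔF = −S·Δα/4 = −1820·(-0.057)/4 = 25.94 W/m².
Planck response: λ_P = 4σT_e³ = 4·5.67×10⁻⁸·(261.2)³ = 4.041 W/m²/K.
Hence the no-feedback warming is ΔF/(4σT_e³) = 6.42 K.

6.4 K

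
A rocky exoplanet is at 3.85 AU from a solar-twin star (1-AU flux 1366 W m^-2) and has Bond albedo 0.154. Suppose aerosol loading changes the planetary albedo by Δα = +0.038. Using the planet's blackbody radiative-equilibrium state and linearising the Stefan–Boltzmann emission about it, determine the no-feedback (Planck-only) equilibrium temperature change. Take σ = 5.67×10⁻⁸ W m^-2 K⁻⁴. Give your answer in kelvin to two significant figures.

-1.5 K

Flux at the orbit: S = 1366/(3.85)² = 92.16 W m^-2.
Reference equilibrium: T_e = [S(1−α)/(4σ)]^(1/4) = 136.2 K.
ΔF = −(S/4)Δα = −(92.16/4)×(+0.038) = -0.8755 W m^-2.
Linearising σT⁴ gives d(σT⁴)/dT = 4σT_e³ = 0.5726 W m^-2 per K.
ΔT₀ = ΔF/λ_P = -0.8755/0.5726 = -1.53 K.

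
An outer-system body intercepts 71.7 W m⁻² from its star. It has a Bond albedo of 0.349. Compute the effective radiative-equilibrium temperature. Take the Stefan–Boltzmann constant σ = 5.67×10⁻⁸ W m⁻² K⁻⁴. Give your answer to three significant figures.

120 kelvin

Averaging over the sphere, the absorbed flux is S(1−α)/4 = 11.67 W m⁻².
Set σT⁴ = 11.67 → T = (11.67/σ)^(1/4) = 119.8 K.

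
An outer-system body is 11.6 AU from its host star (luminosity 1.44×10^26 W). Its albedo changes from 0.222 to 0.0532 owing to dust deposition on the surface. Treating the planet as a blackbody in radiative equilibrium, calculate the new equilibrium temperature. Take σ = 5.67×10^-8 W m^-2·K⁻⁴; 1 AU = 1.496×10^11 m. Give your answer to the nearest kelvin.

d = 11.6 × 1.496×10^11 m = 1.735×10^12 m.
Spreading L over a sphere of radius d: S = 1.44×10^26/(4π·1.74×10^12²) = 3.805 W m^-2.
New equilibrium: T₂ = [(1−0.0532)·3.805/(4σ)]^(1/4) = 63.13 K.

63 kelvin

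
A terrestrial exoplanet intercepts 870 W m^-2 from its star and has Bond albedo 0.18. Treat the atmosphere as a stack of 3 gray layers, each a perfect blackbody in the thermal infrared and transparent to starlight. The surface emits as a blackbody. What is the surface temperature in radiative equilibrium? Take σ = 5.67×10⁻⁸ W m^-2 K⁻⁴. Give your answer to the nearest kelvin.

OLR = S(1−α)/4 = 178.4 W m^-2; the top layer radiates at T_e = 236.8 K.
With N = 3 opaque layers, T_s = (N+1)^(1/4)·T_e = 4^(1/4)·236.8 = 334.9 K.

335 kelvin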